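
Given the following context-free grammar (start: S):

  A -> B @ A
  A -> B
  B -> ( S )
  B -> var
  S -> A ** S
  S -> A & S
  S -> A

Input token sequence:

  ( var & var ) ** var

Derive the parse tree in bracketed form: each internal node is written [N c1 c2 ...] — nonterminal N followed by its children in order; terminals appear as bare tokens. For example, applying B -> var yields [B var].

S
A ** S
B ** S
( S ) ** S
( A & S ) ** S
( B & S ) ** S
( var & S ) ** S
( var & A ) ** S
( var & B ) ** S
( var & var ) ** S
( var & var ) ** A
( var & var ) ** B
( var & var ) ** var

[S [A [B ( [S [A [B var]] & [S [A [B var]]]] )]] ** [S [A [B var]]]]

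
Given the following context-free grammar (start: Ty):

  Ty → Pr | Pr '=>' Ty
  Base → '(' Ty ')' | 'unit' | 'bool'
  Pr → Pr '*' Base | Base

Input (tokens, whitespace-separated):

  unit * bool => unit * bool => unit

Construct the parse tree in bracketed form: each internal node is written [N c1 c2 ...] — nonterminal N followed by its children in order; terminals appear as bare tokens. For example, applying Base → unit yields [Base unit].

[Ty [Pr [Pr [Base unit]] * [Base bool]] => [Ty [Pr [Pr [Base unit]] * [Base bool]] => [Ty [Pr [Base unit]]]]]

Ty
Pr => Ty
Pr * Base => Ty
Base * Base => Ty
unit * Base => Ty
unit * bool => Ty
unit * bool => Pr => Ty
unit * bool => Pr * Base => Ty
unit * bool => Base * Base => Ty
unit * bool => unit * Base => Ty
unit * bool => unit * bool => Ty
unit * bool => unit * bool => Pr
unit * bool => unit * bool => Base
unit * bool => unit * bool => unit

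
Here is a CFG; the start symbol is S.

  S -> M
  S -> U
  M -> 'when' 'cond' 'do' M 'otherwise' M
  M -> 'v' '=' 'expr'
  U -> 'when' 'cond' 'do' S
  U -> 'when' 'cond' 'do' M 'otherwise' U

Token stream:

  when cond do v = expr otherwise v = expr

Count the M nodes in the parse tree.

[S [M when cond do [M v = expr] otherwise [M v = expr]]]

3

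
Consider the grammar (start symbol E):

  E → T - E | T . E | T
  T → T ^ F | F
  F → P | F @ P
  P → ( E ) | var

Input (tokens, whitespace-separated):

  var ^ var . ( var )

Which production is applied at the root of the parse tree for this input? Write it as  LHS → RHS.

[E [T [T [F [P var]]] ^ [F [P var]]] . [E [T [F [P ( [E [T [F [P var]]]] )]]]]]

E → T . E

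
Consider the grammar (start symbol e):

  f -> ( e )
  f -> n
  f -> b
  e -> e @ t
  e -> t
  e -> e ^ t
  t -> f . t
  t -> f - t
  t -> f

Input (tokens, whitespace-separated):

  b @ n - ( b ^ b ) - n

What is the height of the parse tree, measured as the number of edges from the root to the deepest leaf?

[e [e [t [f b]]] @ [t [f n] - [t [f ( [e [e [t [f b]]] ^ [t [f b]]] )] - [t [f n]]]]]

8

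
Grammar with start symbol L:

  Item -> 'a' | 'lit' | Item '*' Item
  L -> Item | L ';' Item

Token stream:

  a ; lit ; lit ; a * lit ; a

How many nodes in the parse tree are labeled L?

[L [L [L [L [L [Item a]] ; [Item lit]] ; [Item lit]] ; [Item [Item a] * [Item lit]]] ; [Item a]]

5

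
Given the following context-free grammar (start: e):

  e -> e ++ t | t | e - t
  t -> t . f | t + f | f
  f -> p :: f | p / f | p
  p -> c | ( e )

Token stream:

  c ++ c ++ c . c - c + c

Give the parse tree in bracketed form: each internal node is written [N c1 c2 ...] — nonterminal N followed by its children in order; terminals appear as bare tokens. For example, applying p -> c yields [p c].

[e [e [e [e [t [f [p c]]]] ++ [t [f [p c]]]] ++ [t [t [f [p c]]] . [f [p c]]]] - [t [t [f [p c]]] + [f [p c]]]]

e
e - t
e ++ t - t
e ++ t ++ t - t
t ++ t ++ t - t
f ++ t ++ t - t
p ++ t ++ t - t
c ++ t ++ t - t
c ++ f ++ t - t
c ++ p ++ t - t
c ++ c ++ t - t
c ++ c ++ t . f - t
c ++ c ++ f . f - t
c ++ c ++ p . f - t
c ++ c ++ c . f - t
c ++ c ++ c . p - t
c ++ c ++ c . c - t
c ++ c ++ c . c - t + f
c ++ c ++ c . c - f + f
c ++ c ++ c . c - p + f
c ++ c ++ c . c - c + f
c ++ c ++ c . c - c + p
c ++ c ++ c . c - c + c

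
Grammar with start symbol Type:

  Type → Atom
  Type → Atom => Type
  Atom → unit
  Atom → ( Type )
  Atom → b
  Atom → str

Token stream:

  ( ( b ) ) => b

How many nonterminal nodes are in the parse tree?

[Type [Atom ( [Type [Atom ( [Type [Atom b]] )]] )] => [Type [Atom b]]]

8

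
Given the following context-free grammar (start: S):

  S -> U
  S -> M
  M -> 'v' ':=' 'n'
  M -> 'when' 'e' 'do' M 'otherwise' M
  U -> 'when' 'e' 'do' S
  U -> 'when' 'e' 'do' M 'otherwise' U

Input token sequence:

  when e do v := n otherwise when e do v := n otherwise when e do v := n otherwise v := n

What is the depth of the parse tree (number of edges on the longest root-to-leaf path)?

[S [M when e do [M v := n] otherwise [M when e do [M v := n] otherwise [M when e do [M v := n] otherwise [M v := n]]]]]

5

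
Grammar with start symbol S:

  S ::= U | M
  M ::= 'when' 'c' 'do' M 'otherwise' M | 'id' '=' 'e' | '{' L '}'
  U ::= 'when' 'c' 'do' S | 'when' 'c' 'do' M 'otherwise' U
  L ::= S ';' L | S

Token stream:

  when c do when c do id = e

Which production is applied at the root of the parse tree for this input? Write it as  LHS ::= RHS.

[S [U when c do [S [U when c do [S [M id = e]]]]]]

S ::= U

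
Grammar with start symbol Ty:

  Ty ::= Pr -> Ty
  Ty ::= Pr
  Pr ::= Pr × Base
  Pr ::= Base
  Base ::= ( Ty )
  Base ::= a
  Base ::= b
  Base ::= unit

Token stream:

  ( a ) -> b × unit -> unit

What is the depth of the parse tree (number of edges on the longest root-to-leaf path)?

6

[Ty [Pr [Base ( [Ty [Pr [Base a]]] )]] -> [Ty [Pr [Pr [Base b]] × [Base unit]] -> [Ty [Pr [Base unit]]]]]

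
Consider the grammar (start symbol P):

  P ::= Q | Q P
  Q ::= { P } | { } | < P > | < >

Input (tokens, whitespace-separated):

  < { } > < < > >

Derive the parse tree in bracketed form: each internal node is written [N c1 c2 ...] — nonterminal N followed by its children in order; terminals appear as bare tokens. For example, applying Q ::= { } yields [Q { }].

P
Q P
< P > P
< Q > P
< { } > P
< { } > Q
< { } > < P >
< { } > < Q >
< { } > < < > >

[P [Q < [P [Q { }]] >] [P [Q < [P [Q < >]] >]]]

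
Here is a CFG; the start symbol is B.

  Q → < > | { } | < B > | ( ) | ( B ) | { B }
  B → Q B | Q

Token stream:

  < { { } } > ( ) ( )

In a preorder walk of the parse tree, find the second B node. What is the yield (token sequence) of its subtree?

{ { } }

[B [Q < [B [Q { [B [Q { }]] }]] >] [B [Q ( )] [B [Q ( )]]]]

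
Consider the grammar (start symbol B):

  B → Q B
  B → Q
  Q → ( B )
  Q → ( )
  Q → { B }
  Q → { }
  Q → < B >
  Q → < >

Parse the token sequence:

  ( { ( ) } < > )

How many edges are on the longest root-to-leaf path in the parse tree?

[B [Q ( [B [Q { [B [Q ( )]] }] [B [Q < >]]] )]]

6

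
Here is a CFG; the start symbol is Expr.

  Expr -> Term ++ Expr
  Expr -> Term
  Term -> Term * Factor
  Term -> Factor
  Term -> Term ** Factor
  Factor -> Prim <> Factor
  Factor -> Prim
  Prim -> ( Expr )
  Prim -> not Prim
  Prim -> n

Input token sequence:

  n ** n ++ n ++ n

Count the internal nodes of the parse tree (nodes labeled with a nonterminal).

[Expr [Term [Term [Factor [Prim n]]] ** [Factor [Prim n]]] ++ [Expr [Term [Factor [Prim n]]] ++ [Expr [Term [Factor [Prim n]]]]]]

15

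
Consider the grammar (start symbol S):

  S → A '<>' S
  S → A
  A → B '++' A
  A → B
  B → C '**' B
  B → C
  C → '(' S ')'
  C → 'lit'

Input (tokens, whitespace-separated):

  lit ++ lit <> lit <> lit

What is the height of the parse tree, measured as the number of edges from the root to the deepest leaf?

[S [A [B [C lit]] ++ [A [B [C lit]]]] <> [S [A [B [C lit]]] <> [S [A [B [C lit]]]]]]

6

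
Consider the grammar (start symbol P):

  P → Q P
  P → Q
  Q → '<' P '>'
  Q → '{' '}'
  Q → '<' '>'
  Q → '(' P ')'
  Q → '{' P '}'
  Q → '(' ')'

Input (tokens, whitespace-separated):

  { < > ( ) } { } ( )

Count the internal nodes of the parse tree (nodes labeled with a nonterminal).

[P [Q { [P [Q < >] [P [Q ( )]]] }] [P [Q { }] [P [Q ( )]]]]

10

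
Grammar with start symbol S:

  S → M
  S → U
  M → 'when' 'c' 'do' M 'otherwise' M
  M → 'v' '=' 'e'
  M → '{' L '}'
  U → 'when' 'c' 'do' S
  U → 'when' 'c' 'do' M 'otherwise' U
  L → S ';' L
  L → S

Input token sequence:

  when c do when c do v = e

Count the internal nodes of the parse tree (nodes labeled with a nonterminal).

6

[S [U when c do [S [U when c do [S [M v = e]]]]]]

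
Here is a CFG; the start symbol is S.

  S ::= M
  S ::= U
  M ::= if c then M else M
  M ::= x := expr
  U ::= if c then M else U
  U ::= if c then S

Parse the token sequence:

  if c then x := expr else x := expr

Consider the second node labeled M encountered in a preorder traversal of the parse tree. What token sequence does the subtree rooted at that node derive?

x := expr

[S [M if c then [M x := expr] else [M x := expr]]]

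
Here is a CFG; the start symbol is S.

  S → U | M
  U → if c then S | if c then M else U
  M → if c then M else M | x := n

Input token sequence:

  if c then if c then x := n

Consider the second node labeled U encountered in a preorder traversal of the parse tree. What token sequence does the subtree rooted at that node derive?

if c then x := n

[S [U if c then [S [U if c then [S [M x := n]]]]]]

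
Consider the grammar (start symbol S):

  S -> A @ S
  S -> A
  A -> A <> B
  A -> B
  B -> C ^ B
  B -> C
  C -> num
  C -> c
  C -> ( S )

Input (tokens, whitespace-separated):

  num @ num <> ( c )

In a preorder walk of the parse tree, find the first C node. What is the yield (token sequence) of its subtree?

num

[S [A [B [C num]]] @ [S [A [A [B [C num]]] <> [B [C ( [S [A [B [C c]]]] )]]]]]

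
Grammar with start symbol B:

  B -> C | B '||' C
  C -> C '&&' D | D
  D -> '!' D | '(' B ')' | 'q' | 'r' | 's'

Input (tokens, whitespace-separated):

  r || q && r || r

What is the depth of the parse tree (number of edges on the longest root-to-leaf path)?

5

[B [B [B [C [D r]]] || [C [C [D q]] && [D r]]] || [C [D r]]]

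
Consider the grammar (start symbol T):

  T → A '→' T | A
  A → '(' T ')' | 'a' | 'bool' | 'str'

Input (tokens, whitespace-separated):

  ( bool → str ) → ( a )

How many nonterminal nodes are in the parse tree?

10

[T [A ( [T [A bool] → [T [A str]]] )] → [T [A ( [T [A a]] )]]]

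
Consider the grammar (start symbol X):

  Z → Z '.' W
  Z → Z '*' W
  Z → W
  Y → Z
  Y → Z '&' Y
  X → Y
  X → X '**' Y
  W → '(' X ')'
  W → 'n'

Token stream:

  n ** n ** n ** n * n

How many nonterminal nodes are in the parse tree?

18

[X [X [X [X [Y [Z [W n]]]] ** [Y [Z [W n]]]] ** [Y [Z [W n]]]] ** [Y [Z [Z [W n]] * [W n]]]]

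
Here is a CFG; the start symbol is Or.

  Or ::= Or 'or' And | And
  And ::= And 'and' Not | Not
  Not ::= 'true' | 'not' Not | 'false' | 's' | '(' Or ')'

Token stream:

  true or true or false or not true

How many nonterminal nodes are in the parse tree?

[Or [Or [Or [Or [And [Not true]]] or [And [Not true]]] or [And [Not false]]] or [And [Not not [Not true]]]]

13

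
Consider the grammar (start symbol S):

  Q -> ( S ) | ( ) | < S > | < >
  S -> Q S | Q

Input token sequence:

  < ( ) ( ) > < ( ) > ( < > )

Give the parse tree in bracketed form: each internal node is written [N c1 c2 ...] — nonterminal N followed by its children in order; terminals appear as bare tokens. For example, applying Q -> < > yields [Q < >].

[S [Q < [S [Q ( )] [S [Q ( )]]] >] [S [Q < [S [Q ( )]] >] [S [Q ( [S [Q < >]] )]]]]

S
Q S
< S > S
< Q S > S
< ( ) S > S
< ( ) Q > S
< ( ) ( ) > S
< ( ) ( ) > Q S
< ( ) ( ) > < S > S
< ( ) ( ) > < Q > S
< ( ) ( ) > < ( ) > S
< ( ) ( ) > < ( ) > Q
< ( ) ( ) > < ( ) > ( S )
< ( ) ( ) > < ( ) > ( Q )
< ( ) ( ) > < ( ) > ( < > )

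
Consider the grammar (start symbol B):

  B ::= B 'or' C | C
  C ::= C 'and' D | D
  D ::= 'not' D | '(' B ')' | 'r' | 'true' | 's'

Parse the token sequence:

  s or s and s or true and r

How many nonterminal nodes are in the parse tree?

[B [B [B [C [D s]]] or [C [C [D s]] and [D s]]] or [C [C [D true]] and [D r]]]

13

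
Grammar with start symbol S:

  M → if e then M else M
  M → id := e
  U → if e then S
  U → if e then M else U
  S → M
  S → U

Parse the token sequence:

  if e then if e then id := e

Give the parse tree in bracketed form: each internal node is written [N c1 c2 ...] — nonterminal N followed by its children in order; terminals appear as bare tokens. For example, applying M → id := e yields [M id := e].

[S [U if e then [S [U if e then [S [M id := e]]]]]]

S
U
if e then S
if e then U
if e then if e then S
if e then if e then M
if e then if e then id := e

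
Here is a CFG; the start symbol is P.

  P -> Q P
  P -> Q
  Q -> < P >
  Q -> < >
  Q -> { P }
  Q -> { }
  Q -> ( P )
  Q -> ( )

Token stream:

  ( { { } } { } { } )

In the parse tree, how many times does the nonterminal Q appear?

[P [Q ( [P [Q { [P [Q { }]] }] [P [Q { }] [P [Q { }]]]] )]]

5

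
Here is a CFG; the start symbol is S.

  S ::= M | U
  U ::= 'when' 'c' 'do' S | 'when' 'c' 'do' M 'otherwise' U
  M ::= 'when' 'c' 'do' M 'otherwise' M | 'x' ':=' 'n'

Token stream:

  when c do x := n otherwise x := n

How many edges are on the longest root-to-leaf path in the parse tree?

[S [M when c do [M x := n] otherwise [M x := n]]]

3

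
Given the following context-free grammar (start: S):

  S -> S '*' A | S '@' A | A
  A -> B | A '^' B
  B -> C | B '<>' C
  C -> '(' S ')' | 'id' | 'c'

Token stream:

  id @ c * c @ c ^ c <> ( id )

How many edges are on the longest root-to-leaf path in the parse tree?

[S [S [S [S [A [B [C id]]]] @ [A [B [C c]]]] * [A [B [C c]]]] @ [A [A [B [C c]]] ^ [B [B [C c]] <> [C ( [S [A [B [C id]]]] )]]]]

8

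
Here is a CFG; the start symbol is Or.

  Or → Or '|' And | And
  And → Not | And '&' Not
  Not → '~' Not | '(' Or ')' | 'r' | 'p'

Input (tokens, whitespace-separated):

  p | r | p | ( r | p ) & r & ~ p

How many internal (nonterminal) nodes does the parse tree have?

23

[Or [Or [Or [Or [And [Not p]]] | [And [Not r]]] | [And [Not p]]] | [And [And [And [Not ( [Or [Or [And [Not r]]] | [And [Not p]]] )]] & [Not r]] & [Not ~ [Not p]]]]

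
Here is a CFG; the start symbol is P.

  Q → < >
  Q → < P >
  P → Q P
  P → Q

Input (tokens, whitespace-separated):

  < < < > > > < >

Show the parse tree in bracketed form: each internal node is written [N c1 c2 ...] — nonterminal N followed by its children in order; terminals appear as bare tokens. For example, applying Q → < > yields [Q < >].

P
Q P
< P > P
< Q > P
< < P > > P
< < Q > > P
< < < > > > P
< < < > > > Q
< < < > > > < >

[P [Q < [P [Q < [P [Q < >]] >]] >] [P [Q < >]]]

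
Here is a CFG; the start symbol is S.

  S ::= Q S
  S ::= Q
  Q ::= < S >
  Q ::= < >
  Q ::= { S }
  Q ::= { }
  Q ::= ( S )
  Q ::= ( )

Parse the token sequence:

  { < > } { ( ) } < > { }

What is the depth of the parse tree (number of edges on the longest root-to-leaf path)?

5

[S [Q { [S [Q < >]] }] [S [Q { [S [Q ( )]] }] [S [Q < >] [S [Q { }]]]]]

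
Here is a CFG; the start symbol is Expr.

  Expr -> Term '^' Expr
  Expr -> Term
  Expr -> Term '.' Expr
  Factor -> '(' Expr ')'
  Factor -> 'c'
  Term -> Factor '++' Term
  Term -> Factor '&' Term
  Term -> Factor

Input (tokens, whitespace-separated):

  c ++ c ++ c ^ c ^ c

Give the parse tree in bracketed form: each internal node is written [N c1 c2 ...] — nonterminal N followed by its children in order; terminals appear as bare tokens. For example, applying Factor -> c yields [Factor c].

[Expr [Term [Factor c] ++ [Term [Factor c] ++ [Term [Factor c]]]] ^ [Expr [Term [Factor c]] ^ [Expr [Term [Factor c]]]]]

Expr
Term ^ Expr
Factor ++ Term ^ Expr
c ++ Term ^ Expr
c ++ Factor ++ Term ^ Expr
c ++ c ++ Term ^ Expr
c ++ c ++ Factor ^ Expr
c ++ c ++ c ^ Expr
c ++ c ++ c ^ Term ^ Expr
c ++ c ++ c ^ Factor ^ Expr
c ++ c ++ c ^ c ^ Expr
c ++ c ++ c ^ c ^ Term
c ++ c ++ c ^ c ^ Factor
c ++ c ++ c ^ c ^ c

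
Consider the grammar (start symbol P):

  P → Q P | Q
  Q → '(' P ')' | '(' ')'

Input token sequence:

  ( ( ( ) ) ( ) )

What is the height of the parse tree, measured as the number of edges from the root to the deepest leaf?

[P [Q ( [P [Q ( [P [Q ( )]] )] [P [Q ( )]]] )]]

6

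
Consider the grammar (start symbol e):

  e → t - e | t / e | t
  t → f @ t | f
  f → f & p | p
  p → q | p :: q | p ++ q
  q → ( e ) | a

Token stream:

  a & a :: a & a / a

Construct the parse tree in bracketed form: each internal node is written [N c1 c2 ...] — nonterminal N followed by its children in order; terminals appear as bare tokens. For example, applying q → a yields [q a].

[e [t [f [f [f [p [q a]]] & [p [p [q a]] :: [q a]]] & [p [q a]]]] / [e [t [f [p [q a]]]]]]

e
t / e
f / e
f & p / e
f & p & p / e
p & p & p / e
q & p & p / e
a & p & p / e
a & p :: q & p / e
a & q :: q & p / e
a & a :: q & p / e
a & a :: a & p / e
a & a :: a & q / e
a & a :: a & a / e
a & a :: a & a / t
a & a :: a & a / f
a & a :: a & a / p
a & a :: a & a / q
a & a :: a & a / a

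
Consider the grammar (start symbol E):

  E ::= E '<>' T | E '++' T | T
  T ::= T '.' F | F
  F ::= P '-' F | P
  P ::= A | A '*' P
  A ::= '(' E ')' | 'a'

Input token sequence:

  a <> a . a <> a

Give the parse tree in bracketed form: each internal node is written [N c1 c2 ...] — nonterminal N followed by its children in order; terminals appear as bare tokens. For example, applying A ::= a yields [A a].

[E [E [E [T [F [P [A a]]]]] <> [T [T [F [P [A a]]]] . [F [P [A a]]]]] <> [T [F [P [A a]]]]]

E
E <> T
E <> T <> T
T <> T <> T
F <> T <> T
P <> T <> T
A <> T <> T
a <> T <> T
a <> T . F <> T
a <> F . F <> T
a <> P . F <> T
a <> A . F <> T
a <> a . F <> T
a <> a . P <> T
a <> a . A <> T
a <> a . a <> T
a <> a . a <> F
a <> a . a <> P
a <> a . a <> A
a <> a . a <> a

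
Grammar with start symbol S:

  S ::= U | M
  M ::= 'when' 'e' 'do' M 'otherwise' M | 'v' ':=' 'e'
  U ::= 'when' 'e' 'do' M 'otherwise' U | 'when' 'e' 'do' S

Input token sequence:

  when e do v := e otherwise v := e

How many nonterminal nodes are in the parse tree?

[S [M when e do [M v := e] otherwise [M v := e]]]

4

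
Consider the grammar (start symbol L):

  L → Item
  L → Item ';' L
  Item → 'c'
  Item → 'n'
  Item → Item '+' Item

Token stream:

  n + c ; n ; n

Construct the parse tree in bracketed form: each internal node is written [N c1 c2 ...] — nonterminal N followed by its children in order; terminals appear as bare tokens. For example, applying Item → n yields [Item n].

[L [Item [Item n] + [Item c]] ; [L [Item n] ; [L [Item n]]]]

L
Item ; L
Item + Item ; L
n + Item ; L
n + c ; L
n + c ; Item ; L
n + c ; n ; L
n + c ; n ; Item
n + c ; n ; n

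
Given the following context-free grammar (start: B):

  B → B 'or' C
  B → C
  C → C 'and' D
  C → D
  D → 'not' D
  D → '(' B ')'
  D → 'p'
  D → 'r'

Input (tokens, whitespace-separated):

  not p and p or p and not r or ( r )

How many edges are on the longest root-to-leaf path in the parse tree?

[B [B [B [C [C [D not [D p]]] and [D p]]] or [C [C [D p]] and [D not [D r]]]] or [C [D ( [B [C [D r]]] )]]]

7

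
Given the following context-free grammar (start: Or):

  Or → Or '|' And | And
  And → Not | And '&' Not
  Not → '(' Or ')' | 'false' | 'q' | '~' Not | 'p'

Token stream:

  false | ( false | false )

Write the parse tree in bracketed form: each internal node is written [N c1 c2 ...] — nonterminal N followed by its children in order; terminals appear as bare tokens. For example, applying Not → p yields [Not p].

Or
Or | And
And | And
Not | And
false | And
false | Not
false | ( Or )
false | ( Or | And )
false | ( And | And )
false | ( Not | And )
false | ( false | And )
false | ( false | Not )
false | ( false | false )

[Or [Or [And [Not false]]] | [And [Not ( [Or [Or [And [Not false]]] | [And [Not false]]] )]]]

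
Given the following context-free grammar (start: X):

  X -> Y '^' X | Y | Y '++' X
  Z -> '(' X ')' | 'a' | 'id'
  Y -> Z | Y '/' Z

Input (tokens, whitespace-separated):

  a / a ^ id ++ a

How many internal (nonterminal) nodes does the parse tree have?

[X [Y [Y [Z a]] / [Z a]] ^ [X [Y [Z id]] ++ [X [Y [Z a]]]]]

11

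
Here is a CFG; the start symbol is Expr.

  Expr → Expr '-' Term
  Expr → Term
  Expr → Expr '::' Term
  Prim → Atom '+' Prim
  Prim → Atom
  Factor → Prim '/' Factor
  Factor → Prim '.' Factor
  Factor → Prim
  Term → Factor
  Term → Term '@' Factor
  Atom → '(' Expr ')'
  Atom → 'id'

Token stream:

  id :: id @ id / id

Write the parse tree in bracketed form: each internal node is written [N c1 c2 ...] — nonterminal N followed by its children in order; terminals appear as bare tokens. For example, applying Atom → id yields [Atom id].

Expr
Expr :: Term
Term :: Term
Factor :: Term
Prim :: Term
Atom :: Term
id :: Term
id :: Term @ Factor
id :: Factor @ Factor
id :: Prim @ Factor
id :: Atom @ Factor
id :: id @ Factor
id :: id @ Prim / Factor
id :: id @ Atom / Factor
id :: id @ id / Factor
id :: id @ id / Prim
id :: id @ id / Atom
id :: id @ id / id

[Expr [Expr [Term [Factor [Prim [Atom id]]]]] :: [Term [Term [Factor [Prim [Atom id]]]] @ [Factor [Prim [Atom id]] / [Factor [Prim [Atom id]]]]]]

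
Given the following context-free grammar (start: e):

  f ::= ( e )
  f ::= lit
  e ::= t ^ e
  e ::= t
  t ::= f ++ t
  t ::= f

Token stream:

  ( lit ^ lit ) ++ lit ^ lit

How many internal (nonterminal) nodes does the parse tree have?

14

[e [t [f ( [e [t [f lit]] ^ [e [t [f lit]]]] )] ++ [t [f lit]]] ^ [e [t [f lit]]]]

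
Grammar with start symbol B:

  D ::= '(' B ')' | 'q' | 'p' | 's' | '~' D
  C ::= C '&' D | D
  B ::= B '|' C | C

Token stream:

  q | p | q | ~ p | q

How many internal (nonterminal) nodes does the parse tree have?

16

[B [B [B [B [B [C [D q]]] | [C [D p]]] | [C [D q]]] | [C [D ~ [D p]]]] | [C [D q]]]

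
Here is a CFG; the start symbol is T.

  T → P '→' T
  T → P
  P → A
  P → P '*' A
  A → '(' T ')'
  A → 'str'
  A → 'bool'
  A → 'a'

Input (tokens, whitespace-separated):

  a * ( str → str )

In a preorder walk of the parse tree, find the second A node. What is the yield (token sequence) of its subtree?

[T [P [P [A a]] * [A ( [T [P [A str]] → [T [P [A str]]]] )]]]

( str → str )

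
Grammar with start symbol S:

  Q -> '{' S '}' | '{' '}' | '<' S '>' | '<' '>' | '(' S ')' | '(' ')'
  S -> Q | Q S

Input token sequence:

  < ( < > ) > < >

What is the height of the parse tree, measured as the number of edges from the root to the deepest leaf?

[S [Q < [S [Q ( [S [Q < >]] )]] >] [S [Q < >]]]

6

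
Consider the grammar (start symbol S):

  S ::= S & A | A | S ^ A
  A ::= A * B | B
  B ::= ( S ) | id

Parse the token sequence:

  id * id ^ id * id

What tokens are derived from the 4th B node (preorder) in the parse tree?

id

[S [S [A [A [B id]] * [B id]]] ^ [A [A [B id]] * [B id]]]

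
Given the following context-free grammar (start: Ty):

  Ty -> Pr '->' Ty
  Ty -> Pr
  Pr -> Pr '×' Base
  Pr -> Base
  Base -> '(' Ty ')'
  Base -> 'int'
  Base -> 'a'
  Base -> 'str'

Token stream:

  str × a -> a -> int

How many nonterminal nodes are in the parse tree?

11

[Ty [Pr [Pr [Base str]] × [Base a]] -> [Ty [Pr [Base a]] -> [Ty [Pr [Base int]]]]]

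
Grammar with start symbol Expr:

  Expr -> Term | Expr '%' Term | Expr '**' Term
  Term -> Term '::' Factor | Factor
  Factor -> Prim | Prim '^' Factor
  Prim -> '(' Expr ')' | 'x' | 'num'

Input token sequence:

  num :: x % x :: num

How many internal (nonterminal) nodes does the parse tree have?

[Expr [Expr [Term [Term [Factor [Prim num]]] :: [Factor [Prim x]]]] % [Term [Term [Factor [Prim x]]] :: [Factor [Prim num]]]]

14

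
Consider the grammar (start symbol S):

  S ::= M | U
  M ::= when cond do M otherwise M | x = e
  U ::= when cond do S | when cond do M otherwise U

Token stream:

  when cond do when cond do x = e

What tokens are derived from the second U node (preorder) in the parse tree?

when cond do x = e

[S [U when cond do [S [U when cond do [S [M x = e]]]]]]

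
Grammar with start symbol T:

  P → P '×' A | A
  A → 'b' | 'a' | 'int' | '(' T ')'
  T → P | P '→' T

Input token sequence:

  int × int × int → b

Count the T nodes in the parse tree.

[T [P [P [P [A int]] × [A int]] × [A int]] → [T [P [A b]]]]

2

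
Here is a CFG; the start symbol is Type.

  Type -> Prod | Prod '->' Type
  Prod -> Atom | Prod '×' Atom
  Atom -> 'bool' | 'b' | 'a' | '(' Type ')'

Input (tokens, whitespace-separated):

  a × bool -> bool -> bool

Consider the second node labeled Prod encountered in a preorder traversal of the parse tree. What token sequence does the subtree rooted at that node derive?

[Type [Prod [Prod [Atom a]] × [Atom bool]] -> [Type [Prod [Atom bool]] -> [Type [Prod [Atom bool]]]]]

a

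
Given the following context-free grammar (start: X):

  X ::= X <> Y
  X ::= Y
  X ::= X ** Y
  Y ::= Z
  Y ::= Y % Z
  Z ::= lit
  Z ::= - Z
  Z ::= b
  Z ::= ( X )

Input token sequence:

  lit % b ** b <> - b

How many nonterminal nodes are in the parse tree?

12

[X [X [X [Y [Y [Z lit]] % [Z b]]] ** [Y [Z b]]] <> [Y [Z - [Z b]]]]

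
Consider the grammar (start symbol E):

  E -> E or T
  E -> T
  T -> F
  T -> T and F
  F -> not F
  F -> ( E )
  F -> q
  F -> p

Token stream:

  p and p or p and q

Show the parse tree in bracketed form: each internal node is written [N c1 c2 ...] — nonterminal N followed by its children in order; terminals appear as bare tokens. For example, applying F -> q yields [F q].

E
E or T
T or T
T and F or T
F and F or T
p and F or T
p and p or T
p and p or T and F
p and p or F and F
p and p or p and F
p and p or p and q

[E [E [T [T [F p]] and [F p]]] or [T [T [F p]] and [F q]]]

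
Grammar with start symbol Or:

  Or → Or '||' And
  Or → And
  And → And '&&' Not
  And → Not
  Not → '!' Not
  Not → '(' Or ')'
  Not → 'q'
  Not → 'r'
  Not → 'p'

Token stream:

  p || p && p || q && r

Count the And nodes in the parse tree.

[Or [Or [Or [And [Not p]]] || [And [And [Not p]] && [Not p]]] || [And [And [Not q]] && [Not r]]]

5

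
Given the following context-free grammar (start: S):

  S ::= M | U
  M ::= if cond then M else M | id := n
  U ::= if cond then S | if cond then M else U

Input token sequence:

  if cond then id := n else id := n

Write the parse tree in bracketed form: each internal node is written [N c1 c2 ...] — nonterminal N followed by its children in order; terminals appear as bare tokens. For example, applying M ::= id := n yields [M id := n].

[S [M if cond then [M id := n] else [M id := n]]]

S
M
if cond then M else M
if cond then id := n else M
if cond then id := n else id := n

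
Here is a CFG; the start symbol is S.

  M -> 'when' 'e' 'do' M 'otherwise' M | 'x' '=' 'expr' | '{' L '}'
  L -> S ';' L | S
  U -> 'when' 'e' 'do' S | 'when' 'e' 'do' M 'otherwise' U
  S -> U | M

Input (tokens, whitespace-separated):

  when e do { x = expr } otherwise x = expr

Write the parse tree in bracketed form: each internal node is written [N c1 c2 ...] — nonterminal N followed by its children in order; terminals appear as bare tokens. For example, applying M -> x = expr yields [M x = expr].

[S [M when e do [M { [L [S [M x = expr]]] }] otherwise [M x = expr]]]

S
M
when e do M otherwise M
when e do { L } otherwise M
when e do { S } otherwise M
when e do { M } otherwise M
when e do { x = expr } otherwise M
when e do { x = expr } otherwise x = expr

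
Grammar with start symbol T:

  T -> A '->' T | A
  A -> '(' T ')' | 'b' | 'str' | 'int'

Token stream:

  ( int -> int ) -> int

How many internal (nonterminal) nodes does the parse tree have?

[T [A ( [T [A int] -> [T [A int]]] )] -> [T [A int]]]

8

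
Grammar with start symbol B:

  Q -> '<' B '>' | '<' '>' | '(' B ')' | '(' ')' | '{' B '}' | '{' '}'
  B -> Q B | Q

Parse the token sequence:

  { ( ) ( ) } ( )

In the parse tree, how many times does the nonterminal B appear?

[B [Q { [B [Q ( )] [B [Q ( )]]] }] [B [Q ( )]]]

4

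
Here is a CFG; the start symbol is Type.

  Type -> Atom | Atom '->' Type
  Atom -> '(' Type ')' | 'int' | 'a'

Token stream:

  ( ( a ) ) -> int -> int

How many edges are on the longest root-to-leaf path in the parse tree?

6

[Type [Atom ( [Type [Atom ( [Type [Atom a]] )]] )] -> [Type [Atom int] -> [Type [Atom int]]]]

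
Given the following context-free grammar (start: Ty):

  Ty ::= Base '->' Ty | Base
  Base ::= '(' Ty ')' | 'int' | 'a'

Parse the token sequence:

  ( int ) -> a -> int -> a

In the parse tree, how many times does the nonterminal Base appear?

[Ty [Base ( [Ty [Base int]] )] -> [Ty [Base a] -> [Ty [Base int] -> [Ty [Base a]]]]]

5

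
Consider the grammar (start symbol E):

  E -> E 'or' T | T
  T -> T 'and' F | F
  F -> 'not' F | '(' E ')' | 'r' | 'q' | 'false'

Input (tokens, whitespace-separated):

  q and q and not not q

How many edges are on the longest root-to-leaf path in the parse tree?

5

[E [T [T [T [F q]] and [F q]] and [F not [F not [F q]]]]]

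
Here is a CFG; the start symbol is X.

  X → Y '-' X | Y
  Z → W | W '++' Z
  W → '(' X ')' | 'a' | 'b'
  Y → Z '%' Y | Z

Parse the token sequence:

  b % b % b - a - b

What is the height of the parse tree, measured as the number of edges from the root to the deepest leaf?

[X [Y [Z [W b]] % [Y [Z [W b]] % [Y [Z [W b]]]]] - [X [Y [Z [W a]]] - [X [Y [Z [W b]]]]]]

6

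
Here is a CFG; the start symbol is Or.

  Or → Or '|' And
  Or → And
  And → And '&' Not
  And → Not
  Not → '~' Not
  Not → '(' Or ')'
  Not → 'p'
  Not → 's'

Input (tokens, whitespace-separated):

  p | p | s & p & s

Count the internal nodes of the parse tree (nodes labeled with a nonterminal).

[Or [Or [Or [And [Not p]]] | [And [Not p]]] | [And [And [And [Not s]] & [Not p]] & [Not s]]]

13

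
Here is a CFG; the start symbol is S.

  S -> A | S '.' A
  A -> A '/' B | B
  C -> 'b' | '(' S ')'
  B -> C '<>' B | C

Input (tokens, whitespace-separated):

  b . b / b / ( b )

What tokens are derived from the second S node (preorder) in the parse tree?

b

[S [S [A [B [C b]]]] . [A [A [A [B [C b]]] / [B [C b]]] / [B [C ( [S [A [B [C b]]]] )]]]]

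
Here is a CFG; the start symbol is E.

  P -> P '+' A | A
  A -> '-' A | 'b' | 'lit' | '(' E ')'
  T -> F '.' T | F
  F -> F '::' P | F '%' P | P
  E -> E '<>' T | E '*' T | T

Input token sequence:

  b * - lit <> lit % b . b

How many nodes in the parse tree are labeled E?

3

[E [E [E [T [F [P [A b]]]]] * [T [F [P [A - [A lit]]]]]] <> [T [F [F [P [A lit]]] % [P [A b]]] . [T [F [P [A b]]]]]]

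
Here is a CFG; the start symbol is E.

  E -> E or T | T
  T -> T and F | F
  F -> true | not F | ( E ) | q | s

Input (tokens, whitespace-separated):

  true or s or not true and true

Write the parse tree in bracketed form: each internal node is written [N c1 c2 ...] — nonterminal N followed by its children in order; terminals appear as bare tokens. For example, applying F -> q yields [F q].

[E [E [E [T [F true]]] or [T [F s]]] or [T [T [F not [F true]]] and [F true]]]

E
E or T
E or T or T
T or T or T
F or T or T
true or T or T
true or F or T
true or s or T
true or s or T and F
true or s or F and F
true or s or not F and F
true or s or not true and F
true or s or not true and true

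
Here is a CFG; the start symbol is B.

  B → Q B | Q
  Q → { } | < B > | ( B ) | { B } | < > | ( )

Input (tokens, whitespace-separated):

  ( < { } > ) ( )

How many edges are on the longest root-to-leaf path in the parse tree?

[B [Q ( [B [Q < [B [Q { }]] >]] )] [B [Q ( )]]]

6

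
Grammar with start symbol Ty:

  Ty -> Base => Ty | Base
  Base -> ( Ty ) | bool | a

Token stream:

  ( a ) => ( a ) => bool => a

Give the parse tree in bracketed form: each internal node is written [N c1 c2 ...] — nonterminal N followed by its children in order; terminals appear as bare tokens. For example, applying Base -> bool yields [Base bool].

[Ty [Base ( [Ty [Base a]] )] => [Ty [Base ( [Ty [Base a]] )] => [Ty [Base bool] => [Ty [Base a]]]]]

Ty
Base => Ty
( Ty ) => Ty
( Base ) => Ty
( a ) => Ty
( a ) => Base => Ty
( a ) => ( Ty ) => Ty
( a ) => ( Base ) => Ty
( a ) => ( a ) => Ty
( a ) => ( a ) => Base => Ty
( a ) => ( a ) => bool => Ty
( a ) => ( a ) => bool => Base
( a ) => ( a ) => bool => a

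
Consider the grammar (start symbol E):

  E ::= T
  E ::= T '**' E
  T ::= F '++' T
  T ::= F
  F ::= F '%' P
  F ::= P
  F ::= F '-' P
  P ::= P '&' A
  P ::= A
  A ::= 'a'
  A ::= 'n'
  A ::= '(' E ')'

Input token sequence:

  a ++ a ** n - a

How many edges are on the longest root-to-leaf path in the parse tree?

[E [T [F [P [A a]]] ++ [T [F [P [A a]]]]] ** [E [T [F [F [P [A n]]] - [P [A a]]]]]]

7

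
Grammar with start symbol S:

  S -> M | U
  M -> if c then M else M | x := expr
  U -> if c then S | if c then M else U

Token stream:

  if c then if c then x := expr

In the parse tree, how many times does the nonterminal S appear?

[S [U if c then [S [U if c then [S [M x := expr]]]]]]

3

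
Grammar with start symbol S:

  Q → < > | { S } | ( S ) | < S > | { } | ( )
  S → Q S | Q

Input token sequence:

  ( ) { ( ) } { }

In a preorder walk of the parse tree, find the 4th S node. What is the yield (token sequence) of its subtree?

{ }

[S [Q ( )] [S [Q { [S [Q ( )]] }] [S [Q { }]]]]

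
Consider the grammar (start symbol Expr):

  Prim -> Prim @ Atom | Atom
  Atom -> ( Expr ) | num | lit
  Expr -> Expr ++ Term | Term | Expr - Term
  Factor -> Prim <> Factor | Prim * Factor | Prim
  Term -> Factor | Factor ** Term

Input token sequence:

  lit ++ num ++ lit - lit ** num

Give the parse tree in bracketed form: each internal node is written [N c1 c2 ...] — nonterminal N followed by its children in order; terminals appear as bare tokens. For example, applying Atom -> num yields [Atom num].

[Expr [Expr [Expr [Expr [Term [Factor [Prim [Atom lit]]]]] ++ [Term [Factor [Prim [Atom num]]]]] ++ [Term [Factor [Prim [Atom lit]]]]] - [Term [Factor [Prim [Atom lit]]] ** [Term [Factor [Prim [Atom num]]]]]]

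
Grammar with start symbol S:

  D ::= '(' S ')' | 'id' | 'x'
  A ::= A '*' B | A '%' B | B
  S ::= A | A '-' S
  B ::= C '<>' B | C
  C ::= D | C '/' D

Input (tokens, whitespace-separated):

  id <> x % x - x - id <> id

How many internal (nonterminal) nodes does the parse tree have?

[S [A [A [B [C [D id]] <> [B [C [D x]]]]] % [B [C [D x]]]] - [S [A [B [C [D x]]]] - [S [A [B [C [D id]] <> [B [C [D id]]]]]]]]

25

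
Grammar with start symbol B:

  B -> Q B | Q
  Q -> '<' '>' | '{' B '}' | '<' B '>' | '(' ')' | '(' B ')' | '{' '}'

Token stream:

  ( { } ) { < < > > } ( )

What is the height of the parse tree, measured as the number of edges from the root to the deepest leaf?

[B [Q ( [B [Q { }]] )] [B [Q { [B [Q < [B [Q < >]] >]] }] [B [Q ( )]]]]

7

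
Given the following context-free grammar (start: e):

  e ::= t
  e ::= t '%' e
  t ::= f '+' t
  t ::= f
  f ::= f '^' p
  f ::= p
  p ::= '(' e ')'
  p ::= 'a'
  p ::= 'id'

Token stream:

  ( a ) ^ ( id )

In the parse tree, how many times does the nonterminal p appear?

4

[e [t [f [f [p ( [e [t [f [p a]]]] )]] ^ [p ( [e [t [f [p id]]]] )]]]]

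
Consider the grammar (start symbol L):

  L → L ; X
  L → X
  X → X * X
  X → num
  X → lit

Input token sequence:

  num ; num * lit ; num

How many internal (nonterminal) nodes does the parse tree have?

[L [L [L [X num]] ; [X [X num] * [X lit]]] ; [X num]]

8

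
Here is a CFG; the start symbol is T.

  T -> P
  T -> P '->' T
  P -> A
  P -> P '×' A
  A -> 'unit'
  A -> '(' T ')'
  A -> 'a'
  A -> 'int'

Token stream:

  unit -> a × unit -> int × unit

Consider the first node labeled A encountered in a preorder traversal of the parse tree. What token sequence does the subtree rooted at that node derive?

[T [P [A unit]] -> [T [P [P [A a]] × [A unit]] -> [T [P [P [A int]] × [A unit]]]]]

unit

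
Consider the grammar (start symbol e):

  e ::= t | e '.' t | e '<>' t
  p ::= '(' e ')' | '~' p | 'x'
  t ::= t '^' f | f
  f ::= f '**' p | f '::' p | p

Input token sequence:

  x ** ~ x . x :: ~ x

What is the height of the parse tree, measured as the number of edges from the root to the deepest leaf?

[e [e [t [f [f [p x]] ** [p ~ [p x]]]]] . [t [f [f [p x]] :: [p ~ [p x]]]]]

6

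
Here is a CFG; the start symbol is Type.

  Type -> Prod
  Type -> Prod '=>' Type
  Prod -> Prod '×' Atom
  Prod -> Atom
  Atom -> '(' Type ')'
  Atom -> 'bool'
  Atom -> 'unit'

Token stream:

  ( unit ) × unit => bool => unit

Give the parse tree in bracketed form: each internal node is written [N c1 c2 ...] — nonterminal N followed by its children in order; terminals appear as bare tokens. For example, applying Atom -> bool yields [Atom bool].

[Type [Prod [Prod [Atom ( [Type [Prod [Atom unit]]] )]] × [Atom unit]] => [Type [Prod [Atom bool]] => [Type [Prod [Atom unit]]]]]

Type
Prod => Type
Prod × Atom => Type
Atom × Atom => Type
( Type ) × Atom => Type
( Prod ) × Atom => Type
( Atom ) × Atom => Type
( unit ) × Atom => Type
( unit ) × unit => Type
( unit ) × unit => Prod => Type
( unit ) × unit => Atom => Type
( unit ) × unit => bool => Type
( unit ) × unit => bool => Prod
( unit ) × unit => bool => Atom
( unit ) × unit => bool => unit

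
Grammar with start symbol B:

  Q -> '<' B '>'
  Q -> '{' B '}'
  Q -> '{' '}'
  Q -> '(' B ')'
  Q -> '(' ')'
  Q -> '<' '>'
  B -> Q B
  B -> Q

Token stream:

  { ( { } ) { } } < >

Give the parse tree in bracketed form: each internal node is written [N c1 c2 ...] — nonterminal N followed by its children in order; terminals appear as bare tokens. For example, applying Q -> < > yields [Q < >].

B
Q B
{ B } B
{ Q B } B
{ ( B ) B } B
{ ( Q ) B } B
{ ( { } ) B } B
{ ( { } ) Q } B
{ ( { } ) { } } B
{ ( { } ) { } } Q
{ ( { } ) { } } < >

[B [Q { [B [Q ( [B [Q { }]] )] [B [Q { }]]] }] [B [Q < >]]]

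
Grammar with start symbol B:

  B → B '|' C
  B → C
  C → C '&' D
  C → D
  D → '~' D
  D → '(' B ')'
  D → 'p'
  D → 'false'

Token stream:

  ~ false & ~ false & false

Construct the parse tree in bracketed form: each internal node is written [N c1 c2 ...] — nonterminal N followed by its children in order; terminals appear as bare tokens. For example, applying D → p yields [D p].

B
C
C & D
C & D & D
D & D & D
~ D & D & D
~ false & D & D
~ false & ~ D & D
~ false & ~ false & D
~ false & ~ false & false

[B [C [C [C [D ~ [D false]]] & [D ~ [D false]]] & [D false]]]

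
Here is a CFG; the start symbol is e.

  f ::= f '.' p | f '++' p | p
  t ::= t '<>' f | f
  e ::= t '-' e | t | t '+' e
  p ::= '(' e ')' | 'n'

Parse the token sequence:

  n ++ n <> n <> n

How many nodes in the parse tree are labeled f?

[e [t [t [t [f [f [p n]] ++ [p n]]] <> [f [p n]]] <> [f [p n]]]]

4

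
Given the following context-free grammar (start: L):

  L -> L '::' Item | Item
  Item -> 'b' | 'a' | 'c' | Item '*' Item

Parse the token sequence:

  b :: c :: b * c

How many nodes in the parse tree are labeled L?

3

[L [L [L [Item b]] :: [Item c]] :: [Item [Item b] * [Item c]]]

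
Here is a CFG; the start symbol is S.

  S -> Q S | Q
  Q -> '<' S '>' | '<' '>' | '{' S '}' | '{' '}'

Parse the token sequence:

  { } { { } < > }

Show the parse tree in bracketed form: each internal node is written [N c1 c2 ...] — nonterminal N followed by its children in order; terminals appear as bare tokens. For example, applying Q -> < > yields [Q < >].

S
Q S
{ } S
{ } Q
{ } { S }
{ } { Q S }
{ } { { } S }
{ } { { } Q }
{ } { { } < > }

[S [Q { }] [S [Q { [S [Q { }] [S [Q < >]]] }]]]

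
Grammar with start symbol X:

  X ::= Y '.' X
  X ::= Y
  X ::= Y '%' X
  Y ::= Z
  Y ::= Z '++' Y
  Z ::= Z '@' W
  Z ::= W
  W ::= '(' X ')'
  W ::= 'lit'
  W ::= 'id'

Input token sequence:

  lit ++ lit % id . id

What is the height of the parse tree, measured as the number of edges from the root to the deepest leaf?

[X [Y [Z [W lit]] ++ [Y [Z [W lit]]]] % [X [Y [Z [W id]]] . [X [Y [Z [W id]]]]]]

6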